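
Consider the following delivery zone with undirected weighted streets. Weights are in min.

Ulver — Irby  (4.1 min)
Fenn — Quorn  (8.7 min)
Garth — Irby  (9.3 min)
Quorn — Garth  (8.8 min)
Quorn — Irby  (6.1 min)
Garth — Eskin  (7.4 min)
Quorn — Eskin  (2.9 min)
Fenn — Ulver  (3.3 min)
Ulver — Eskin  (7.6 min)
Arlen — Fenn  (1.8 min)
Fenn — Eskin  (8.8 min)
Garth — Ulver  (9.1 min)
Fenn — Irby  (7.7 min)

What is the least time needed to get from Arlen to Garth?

Enumerating some paths:
Arlen → Fenn → Eskin → Garth: 1.8+8.8+7.4 = 18
Arlen → Fenn → Ulver → Garth: 1.8+3.3+9.1 = 14.2
The minimum is 14.2 min via Arlen → Fenn → Ulver → Garth.

14.2 min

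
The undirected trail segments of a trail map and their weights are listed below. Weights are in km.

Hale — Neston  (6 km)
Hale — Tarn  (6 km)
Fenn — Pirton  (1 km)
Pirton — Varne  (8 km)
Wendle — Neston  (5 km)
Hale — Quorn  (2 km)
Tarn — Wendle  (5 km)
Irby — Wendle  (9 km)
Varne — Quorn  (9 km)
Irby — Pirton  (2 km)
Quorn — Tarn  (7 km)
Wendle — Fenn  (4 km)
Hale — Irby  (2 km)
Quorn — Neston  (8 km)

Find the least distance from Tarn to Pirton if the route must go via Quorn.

Shortest Tarn→Quorn: Tarn–Quorn = 7
Shortest Quorn→Pirton: Quorn–Hale–Irby–Pirton = 6
Total via Quorn: 7 + 6 = 13 km.

13 km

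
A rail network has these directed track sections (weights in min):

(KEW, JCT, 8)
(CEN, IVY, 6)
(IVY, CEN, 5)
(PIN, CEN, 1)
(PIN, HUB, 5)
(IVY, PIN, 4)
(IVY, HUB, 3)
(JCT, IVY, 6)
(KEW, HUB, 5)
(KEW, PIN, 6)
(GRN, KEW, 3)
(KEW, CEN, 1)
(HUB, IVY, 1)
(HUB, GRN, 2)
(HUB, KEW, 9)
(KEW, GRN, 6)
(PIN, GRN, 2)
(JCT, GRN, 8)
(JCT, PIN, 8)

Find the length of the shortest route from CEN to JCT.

22 min

Running Dijkstra from CEN:
CEN: 0
IVY: 6  (via CEN)
HUB: 9  (via IVY)
PIN: 10  (via IVY)
GRN: 11  (via HUB)
KEW: 14  (via GRN)
JCT: 22  (via KEW)
Shortest route: CEN–IVY–HUB–GRN–KEW–JCT = 22 min.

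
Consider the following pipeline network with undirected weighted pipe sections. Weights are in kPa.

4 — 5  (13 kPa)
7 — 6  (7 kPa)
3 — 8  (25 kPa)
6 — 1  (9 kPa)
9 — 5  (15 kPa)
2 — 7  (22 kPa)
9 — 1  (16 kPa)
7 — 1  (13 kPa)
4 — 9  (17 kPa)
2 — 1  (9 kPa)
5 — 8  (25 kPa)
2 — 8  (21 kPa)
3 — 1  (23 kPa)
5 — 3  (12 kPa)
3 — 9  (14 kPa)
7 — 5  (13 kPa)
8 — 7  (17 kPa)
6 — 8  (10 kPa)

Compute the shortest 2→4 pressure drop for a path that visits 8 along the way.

Best 2 to 8: 2 → 8 costing 21
Shortest 8→4: 8 → 5 → 4 = 38
Total via 8: 21 + 38 = 59 kPa.

59 kPa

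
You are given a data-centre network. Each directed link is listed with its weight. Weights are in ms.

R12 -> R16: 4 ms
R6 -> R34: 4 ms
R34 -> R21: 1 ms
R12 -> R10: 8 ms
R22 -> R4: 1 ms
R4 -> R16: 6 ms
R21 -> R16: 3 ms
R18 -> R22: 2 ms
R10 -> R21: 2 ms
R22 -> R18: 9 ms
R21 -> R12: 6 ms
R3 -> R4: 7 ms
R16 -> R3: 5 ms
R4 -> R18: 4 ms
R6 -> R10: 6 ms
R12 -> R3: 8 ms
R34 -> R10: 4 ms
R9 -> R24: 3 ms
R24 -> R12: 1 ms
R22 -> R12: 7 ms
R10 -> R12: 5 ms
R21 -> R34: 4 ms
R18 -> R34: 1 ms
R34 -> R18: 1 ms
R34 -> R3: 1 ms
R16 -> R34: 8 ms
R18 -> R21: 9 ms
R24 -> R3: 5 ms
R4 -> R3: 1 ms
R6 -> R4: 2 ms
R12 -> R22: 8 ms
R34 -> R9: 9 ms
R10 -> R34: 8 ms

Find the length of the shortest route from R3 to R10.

16 ms

Compare a few routes:
R3 - R4 - R16 - R34 - R10: 7+6+8+4 = 25
R3 - R4 - R18 - R34 - R10: 7+4+1+4 = 16
Cheapest is R3 - R4 - R18 - R34 - R10 at 16 ms.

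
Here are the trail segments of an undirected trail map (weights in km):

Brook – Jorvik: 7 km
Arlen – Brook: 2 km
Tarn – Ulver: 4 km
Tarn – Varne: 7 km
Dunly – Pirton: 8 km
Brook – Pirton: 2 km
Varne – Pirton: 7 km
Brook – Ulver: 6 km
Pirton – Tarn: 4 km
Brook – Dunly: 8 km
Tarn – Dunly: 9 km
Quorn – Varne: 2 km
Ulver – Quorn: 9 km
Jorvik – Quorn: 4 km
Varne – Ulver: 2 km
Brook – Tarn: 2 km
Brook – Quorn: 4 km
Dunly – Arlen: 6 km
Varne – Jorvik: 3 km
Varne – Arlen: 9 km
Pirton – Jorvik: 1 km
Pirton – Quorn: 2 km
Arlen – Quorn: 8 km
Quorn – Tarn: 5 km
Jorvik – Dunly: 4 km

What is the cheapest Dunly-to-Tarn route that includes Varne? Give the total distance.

Best Dunly to Varne: Dunly–Jorvik–Varne costing 7
Shortest Varne→Tarn: Varne–Ulver–Tarn = 6
Total via Varne: 7 + 6 = 13 km.

13 km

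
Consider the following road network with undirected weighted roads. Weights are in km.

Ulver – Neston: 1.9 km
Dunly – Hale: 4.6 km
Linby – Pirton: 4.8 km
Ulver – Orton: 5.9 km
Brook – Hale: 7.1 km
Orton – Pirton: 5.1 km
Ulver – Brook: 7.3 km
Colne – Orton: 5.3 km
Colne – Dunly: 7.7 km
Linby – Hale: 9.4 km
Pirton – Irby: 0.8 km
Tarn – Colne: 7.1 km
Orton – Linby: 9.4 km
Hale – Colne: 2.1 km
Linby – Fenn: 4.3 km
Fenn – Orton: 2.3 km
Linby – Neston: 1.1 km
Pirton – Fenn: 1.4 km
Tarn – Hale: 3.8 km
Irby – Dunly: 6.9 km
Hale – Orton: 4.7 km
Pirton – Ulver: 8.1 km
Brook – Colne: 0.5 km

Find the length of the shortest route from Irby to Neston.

6.7 km

Settle nodes by increasing distance from Irby:
Irby: 0
Pirton: 0.8  (via Irby)
Fenn: 2.2  (via Pirton)
Orton: 4.5  (via Fenn)
Linby: 5.6  (via Pirton)
Neston: 6.7  (via Linby)
Shortest route: Irby–Pirton–Linby–Neston = 6.7 km.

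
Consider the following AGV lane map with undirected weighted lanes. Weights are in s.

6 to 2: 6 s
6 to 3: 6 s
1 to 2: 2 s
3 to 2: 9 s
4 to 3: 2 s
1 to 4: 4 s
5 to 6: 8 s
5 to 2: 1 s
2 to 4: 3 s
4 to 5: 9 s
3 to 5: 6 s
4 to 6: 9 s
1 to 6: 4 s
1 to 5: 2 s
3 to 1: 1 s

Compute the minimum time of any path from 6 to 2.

6 s

Running Dijkstra from 6:
6: 0
1: 4  (via 6)
3: 5  (via 1)
2: 6  (via 6)
Shortest route: 6 → 2 = 6 s.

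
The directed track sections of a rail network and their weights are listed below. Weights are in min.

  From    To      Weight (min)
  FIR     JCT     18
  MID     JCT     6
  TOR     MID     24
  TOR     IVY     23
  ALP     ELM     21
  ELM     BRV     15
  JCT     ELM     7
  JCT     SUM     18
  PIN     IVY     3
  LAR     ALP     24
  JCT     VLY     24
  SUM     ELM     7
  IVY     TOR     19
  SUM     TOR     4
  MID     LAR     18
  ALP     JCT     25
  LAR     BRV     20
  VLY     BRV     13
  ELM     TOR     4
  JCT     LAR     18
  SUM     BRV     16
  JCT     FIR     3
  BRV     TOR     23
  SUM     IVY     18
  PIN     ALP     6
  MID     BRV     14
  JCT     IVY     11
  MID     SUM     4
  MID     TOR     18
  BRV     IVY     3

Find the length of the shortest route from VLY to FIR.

68 min

Shortest distances from VLY:
VLY: 0
BRV: 13  (via VLY)
IVY: 16  (via BRV)
TOR: 35  (via IVY)
MID: 59  (via TOR)
SUM: 63  (via MID)
JCT: 65  (via MID)
FIR: 68  (via JCT)
Shortest route: VLY → BRV → IVY → TOR → MID → JCT → FIR = 68 min.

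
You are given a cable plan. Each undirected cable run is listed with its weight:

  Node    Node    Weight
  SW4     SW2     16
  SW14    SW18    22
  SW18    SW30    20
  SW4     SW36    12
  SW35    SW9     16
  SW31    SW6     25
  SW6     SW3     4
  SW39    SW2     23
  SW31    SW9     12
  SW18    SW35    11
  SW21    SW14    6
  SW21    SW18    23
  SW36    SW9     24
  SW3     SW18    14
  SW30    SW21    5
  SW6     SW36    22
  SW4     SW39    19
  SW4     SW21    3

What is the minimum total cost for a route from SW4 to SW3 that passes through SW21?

40

Shortest SW4→SW21: SW4–SW21 = 3
Best SW21 to SW3: SW21–SW18–SW3 costing 37
Total via SW21: 3 + 37 = 40.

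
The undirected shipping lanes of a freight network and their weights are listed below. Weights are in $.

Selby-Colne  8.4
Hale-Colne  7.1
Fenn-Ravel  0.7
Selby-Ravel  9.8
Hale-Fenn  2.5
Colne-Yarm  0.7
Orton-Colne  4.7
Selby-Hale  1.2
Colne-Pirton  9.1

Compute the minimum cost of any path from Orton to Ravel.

Enumerating some paths:
Orton - Colne - Hale - Fenn - Ravel: 4.7+7.1+2.5+0.7 = 15
Orton - Colne - Selby - Hale - Fenn - Ravel: 4.7+8.4+1.2+2.5+0.7 = 17.5
Cheapest is Orton - Colne - Hale - Fenn - Ravel at $15.

$15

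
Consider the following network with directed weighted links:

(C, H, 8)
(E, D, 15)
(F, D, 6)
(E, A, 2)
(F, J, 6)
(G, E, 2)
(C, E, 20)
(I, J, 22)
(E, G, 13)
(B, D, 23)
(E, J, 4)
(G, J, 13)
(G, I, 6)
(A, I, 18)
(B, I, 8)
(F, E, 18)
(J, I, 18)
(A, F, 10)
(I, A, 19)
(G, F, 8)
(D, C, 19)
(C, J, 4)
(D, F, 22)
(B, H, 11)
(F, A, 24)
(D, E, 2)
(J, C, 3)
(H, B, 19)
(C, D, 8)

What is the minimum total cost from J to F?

25

Candidate routes:
J–C–D–E–A–F: 3+8+2+2+10 = 25
J–C–D–F: 3+8+22 = 33
Cheapest is J–C–D–E–A–F at 25.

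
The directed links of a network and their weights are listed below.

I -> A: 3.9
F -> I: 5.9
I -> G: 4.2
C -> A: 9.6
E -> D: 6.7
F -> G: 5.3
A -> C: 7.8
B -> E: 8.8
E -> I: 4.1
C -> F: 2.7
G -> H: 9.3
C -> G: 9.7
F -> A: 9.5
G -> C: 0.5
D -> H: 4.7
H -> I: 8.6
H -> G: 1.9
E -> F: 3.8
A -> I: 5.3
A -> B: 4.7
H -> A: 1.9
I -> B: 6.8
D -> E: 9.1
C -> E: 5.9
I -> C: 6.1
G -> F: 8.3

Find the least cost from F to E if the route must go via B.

Best F to B: F–I–B costing 12.7
Shortest B→E: B–E = 8.8
Total via B: 12.7 + 8.8 = 21.5.

21.5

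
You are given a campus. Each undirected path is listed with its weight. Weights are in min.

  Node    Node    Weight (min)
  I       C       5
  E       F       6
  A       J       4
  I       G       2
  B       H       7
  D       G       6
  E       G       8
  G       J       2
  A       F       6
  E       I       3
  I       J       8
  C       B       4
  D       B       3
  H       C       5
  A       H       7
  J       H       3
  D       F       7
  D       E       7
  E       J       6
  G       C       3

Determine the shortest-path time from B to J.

9 min

Enumerating some paths:
B - D - G - J: 3+6+2 = 11
B - C - G - J: 4+3+2 = 9
B - H - J: 7+3 = 10
The minimum is 9 min via B - C - G - J.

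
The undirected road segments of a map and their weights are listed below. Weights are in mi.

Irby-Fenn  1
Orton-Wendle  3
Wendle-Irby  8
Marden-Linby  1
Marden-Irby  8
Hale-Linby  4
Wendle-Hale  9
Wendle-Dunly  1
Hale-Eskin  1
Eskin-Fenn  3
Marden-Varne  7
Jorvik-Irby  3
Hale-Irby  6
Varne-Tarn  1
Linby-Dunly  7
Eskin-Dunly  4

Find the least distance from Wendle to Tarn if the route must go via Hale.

Shortest Wendle→Hale: Wendle–Dunly–Eskin–Hale = 6
Best Hale to Tarn: Hale–Linby–Marden–Varne–Tarn costing 13
Total via Hale: 6 + 13 = 19 mi.

19 mi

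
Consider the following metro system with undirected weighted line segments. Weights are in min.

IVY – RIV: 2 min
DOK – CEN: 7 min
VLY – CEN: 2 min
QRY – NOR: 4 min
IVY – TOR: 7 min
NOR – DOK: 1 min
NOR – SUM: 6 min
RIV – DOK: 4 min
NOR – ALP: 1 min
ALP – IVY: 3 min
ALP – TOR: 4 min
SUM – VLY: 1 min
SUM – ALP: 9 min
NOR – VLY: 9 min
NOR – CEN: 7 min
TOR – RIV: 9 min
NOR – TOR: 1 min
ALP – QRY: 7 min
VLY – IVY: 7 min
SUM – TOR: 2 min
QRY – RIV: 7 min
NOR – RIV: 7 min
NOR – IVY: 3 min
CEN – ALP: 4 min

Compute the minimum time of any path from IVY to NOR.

Compare a few routes:
IVY–RIV–DOK–NOR: 2+4+1 = 7
IVY–ALP–NOR: 3+1 = 4
IVY–NOR: 3 = 3
The minimum is 3 min via IVY–NOR.

3 min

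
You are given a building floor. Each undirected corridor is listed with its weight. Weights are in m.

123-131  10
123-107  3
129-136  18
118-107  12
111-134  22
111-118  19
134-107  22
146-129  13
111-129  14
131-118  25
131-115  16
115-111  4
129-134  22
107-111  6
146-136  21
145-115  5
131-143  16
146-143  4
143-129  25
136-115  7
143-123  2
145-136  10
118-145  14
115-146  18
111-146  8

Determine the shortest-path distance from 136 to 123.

Enumerating some paths:
136 → 146 → 143 → 123: 21+4+2 = 27
136 → 115 → 111 → 107 → 123: 7+4+6+3 = 20
136 → 115 → 111 → 146 → 143 → 123: 7+4+8+4+2 = 25
The minimum is 20 m via 136 → 115 → 111 → 107 → 123.

20 m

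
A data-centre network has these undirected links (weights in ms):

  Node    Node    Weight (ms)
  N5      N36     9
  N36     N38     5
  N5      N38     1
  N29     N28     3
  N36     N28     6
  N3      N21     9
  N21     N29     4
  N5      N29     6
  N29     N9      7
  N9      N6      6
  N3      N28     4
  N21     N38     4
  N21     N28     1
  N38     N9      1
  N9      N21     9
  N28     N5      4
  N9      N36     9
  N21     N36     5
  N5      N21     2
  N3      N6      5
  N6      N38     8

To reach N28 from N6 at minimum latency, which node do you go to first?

N3

Candidate routes:
N6 → N3 → N28: 5+4 = 9
N6 → N9 → N38 → N5 → N28: 6+1+1+4 = 12
N6 → N38 → N5 → N21 → N28: 8+1+2+1 = 12
N6 → N9 → N38 → N5 → N21 → N28: 6+1+1+2+1 = 11
The minimum is 9 ms via N6 → N3 → N28.
So from N6 the first move is to N3.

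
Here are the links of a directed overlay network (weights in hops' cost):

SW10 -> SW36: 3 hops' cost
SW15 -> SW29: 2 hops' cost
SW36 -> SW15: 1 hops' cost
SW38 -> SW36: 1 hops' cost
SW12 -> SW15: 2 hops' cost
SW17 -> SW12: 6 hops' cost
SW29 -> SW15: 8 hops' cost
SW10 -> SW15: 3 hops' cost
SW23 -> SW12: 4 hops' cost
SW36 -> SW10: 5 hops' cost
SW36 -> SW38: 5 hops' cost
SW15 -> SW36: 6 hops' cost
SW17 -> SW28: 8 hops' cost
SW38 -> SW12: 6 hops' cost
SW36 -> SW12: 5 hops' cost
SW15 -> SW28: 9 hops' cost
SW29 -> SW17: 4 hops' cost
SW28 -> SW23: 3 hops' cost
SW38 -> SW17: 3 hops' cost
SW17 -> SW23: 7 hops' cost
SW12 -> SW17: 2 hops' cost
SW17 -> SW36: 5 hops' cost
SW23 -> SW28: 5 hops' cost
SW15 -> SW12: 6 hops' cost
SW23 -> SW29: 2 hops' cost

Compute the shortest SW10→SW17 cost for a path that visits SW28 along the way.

21 hops' cost

Shortest SW10→SW28: SW10–SW15–SW28 = 12
Shortest SW28→SW17: SW28–SW23–SW29–SW17 = 9
Total via SW28: 12 + 9 = 21 hops' cost.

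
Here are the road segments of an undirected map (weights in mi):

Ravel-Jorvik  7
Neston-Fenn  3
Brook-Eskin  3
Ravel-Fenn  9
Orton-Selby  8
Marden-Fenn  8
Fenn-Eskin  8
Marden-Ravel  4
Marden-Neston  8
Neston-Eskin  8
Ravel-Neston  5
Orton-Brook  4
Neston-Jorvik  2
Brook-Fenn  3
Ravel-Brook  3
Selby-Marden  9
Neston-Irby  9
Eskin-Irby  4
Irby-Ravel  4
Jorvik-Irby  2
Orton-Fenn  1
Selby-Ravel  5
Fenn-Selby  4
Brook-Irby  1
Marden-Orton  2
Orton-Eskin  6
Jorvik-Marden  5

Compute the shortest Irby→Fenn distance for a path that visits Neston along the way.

Best Irby to Neston: Irby–Jorvik–Neston costing 4
Best Neston to Fenn: Neston–Fenn costing 3
Total via Neston: 4 + 3 = 7 mi.

7 mi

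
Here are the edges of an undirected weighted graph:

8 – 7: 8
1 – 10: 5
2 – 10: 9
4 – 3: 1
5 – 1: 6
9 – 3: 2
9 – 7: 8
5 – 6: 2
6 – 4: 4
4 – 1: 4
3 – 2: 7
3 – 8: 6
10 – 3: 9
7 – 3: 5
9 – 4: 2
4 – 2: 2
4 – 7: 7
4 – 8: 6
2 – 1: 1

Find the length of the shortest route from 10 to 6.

Compare a few routes:
10–1–5–6: 5+6+2 = 13
10–3–4–6: 9+1+4 = 14
10–1–4–6: 5+4+4 = 13
10–1–2–4–6: 5+1+2+4 = 12
Cheapest is 10–1–2–4–6 at 12.

12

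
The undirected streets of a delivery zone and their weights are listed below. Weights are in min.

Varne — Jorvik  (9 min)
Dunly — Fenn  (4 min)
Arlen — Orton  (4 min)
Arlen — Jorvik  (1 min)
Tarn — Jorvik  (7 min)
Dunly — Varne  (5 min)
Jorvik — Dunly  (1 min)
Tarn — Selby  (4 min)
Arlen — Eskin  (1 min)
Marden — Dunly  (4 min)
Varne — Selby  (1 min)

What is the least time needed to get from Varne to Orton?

11 min

Shortest distances from Varne:
Varne: 0
Selby: 1  (via Varne)
Dunly: 5  (via Varne)
Tarn: 5  (via Selby)
Jorvik: 6  (via Dunly)
Arlen: 7  (via Jorvik)
Eskin: 8  (via Arlen)
Marden: 9  (via Dunly)
Fenn: 9  (via Dunly)
Orton: 11  (via Arlen)
Shortest route: Varne → Dunly → Jorvik → Arlen → Orton = 11 min.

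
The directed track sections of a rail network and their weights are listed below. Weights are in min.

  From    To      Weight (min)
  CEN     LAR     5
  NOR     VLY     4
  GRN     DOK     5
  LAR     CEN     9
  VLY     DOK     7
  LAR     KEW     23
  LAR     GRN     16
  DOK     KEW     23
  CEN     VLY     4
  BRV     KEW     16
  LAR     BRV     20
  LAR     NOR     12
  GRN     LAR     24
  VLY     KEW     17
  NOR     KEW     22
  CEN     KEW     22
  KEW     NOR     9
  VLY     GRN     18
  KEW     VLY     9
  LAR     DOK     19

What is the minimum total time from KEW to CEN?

60 min

Running Dijkstra from KEW:
KEW: 0
NOR: 9  (via KEW)
VLY: 9  (via KEW)
DOK: 16  (via VLY)
GRN: 27  (via VLY)
LAR: 51  (via GRN)
CEN: 60  (via LAR)
Shortest route: KEW–VLY–GRN–LAR–CEN = 60 min.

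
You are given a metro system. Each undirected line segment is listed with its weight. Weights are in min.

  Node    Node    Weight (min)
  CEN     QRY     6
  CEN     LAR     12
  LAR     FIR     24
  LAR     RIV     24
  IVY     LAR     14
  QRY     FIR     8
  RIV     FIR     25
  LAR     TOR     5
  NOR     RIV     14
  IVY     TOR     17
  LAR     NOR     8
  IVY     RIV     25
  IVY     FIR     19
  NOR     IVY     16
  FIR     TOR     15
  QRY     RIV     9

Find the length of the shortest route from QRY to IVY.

27 min

Settle nodes by increasing distance from QRY:
QRY: 0
CEN: 6  (via QRY)
FIR: 8  (via QRY)
RIV: 9  (via QRY)
LAR: 18  (via CEN)
TOR: 23  (via FIR)
NOR: 23  (via RIV)
IVY: 27  (via FIR)
Shortest route: QRY–FIR–IVY = 27 min.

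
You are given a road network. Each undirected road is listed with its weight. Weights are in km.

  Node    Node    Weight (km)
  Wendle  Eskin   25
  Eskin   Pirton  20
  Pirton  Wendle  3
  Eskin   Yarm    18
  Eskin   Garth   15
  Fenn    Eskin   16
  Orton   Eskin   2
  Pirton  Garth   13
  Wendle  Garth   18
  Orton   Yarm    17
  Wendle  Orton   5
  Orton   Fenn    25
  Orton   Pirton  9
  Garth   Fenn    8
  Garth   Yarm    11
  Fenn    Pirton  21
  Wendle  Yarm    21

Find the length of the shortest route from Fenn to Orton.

Shortest distances from Fenn:
Fenn: 0
Garth: 8  (via Fenn)
Eskin: 16  (via Fenn)
Orton: 18  (via Eskin)
Shortest route: Fenn–Eskin–Orton = 18 km.

18 km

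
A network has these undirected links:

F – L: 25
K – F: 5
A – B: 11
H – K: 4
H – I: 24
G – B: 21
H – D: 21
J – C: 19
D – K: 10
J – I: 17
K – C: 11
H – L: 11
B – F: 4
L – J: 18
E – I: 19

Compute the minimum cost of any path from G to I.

58

Compare a few routes:
G–B–F–L–J–I: 21+4+25+18+17 = 85
G–B–F–K–H–I: 21+4+5+4+24 = 58
G–B–F–K–H–L–J–I: 21+4+5+4+11+18+17 = 80
G–B–F–K–C–J–I: 21+4+5+11+19+17 = 77
The minimum is 58 via G–B–F–K–H–I.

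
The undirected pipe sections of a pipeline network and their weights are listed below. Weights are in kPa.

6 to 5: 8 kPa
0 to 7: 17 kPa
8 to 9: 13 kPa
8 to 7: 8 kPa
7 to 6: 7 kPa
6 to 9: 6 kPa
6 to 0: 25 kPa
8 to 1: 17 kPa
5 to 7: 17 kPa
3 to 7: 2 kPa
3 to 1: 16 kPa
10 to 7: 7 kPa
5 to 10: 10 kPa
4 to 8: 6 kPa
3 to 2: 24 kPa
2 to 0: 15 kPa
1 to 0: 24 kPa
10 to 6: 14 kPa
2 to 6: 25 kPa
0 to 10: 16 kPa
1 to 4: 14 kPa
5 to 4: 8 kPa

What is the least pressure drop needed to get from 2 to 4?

40 kPa

Enumerating some paths:
2–3–7–8–4: 24+2+8+6 = 40
2–6–5–4: 25+8+8 = 41
Cheapest is 2–3–7–8–4 at 40 kPa.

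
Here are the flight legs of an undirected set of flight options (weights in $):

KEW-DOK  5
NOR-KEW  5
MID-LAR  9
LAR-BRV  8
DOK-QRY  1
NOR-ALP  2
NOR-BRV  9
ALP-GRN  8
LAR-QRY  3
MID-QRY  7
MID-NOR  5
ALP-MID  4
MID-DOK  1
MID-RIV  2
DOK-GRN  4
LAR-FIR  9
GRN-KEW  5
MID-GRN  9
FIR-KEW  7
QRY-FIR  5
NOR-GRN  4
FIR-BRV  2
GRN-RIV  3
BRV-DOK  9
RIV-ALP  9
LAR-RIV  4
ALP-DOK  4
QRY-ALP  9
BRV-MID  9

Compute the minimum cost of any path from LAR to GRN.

$7

Shortest distances from LAR:
LAR: 0
QRY: 3  (via LAR)
DOK: 4  (via QRY)
RIV: 4  (via LAR)
MID: 5  (via DOK)
GRN: 7  (via RIV)
Shortest route: LAR → RIV → GRN = $7.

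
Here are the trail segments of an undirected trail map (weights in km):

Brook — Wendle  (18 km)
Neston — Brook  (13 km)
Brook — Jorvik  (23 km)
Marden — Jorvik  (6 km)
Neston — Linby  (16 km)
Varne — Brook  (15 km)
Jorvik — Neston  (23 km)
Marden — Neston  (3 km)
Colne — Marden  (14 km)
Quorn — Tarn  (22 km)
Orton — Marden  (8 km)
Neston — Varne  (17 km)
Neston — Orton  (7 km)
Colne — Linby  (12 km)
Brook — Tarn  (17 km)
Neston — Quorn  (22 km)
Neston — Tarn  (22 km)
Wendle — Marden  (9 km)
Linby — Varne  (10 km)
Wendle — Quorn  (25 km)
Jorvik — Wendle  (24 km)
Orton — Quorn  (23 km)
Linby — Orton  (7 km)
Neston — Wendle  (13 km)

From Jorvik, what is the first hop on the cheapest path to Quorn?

Marden

Enumerating some paths:
Jorvik–Marden–Orton–Quorn: 6+8+23 = 37
Jorvik–Marden–Neston–Quorn: 6+3+22 = 31
The minimum is 31 km via Jorvik–Marden–Neston–Quorn.
So from Jorvik the first move is to Marden.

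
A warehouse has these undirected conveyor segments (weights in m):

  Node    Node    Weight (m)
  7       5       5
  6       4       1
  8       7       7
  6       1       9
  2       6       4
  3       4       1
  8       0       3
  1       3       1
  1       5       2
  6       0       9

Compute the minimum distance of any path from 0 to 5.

Shortest distances from 0:
0: 0
8: 3  (via 0)
6: 9  (via 0)
4: 10  (via 6)
7: 10  (via 8)
3: 11  (via 4)
1: 12  (via 3)
2: 13  (via 6)
5: 14  (via 1)
Shortest route: 0–6–4–3–1–5 = 14 m.

14 m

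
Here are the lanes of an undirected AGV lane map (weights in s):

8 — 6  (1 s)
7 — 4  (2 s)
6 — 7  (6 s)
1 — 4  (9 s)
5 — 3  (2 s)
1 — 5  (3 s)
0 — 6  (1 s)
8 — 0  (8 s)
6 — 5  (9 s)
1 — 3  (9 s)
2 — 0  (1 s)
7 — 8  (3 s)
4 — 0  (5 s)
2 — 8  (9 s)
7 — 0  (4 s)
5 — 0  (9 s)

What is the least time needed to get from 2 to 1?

Candidate routes:
2 - 0 - 6 - 5 - 1: 1+1+9+3 = 14
2 - 0 - 4 - 1: 1+5+9 = 15
2 - 0 - 5 - 1: 1+9+3 = 13
Cheapest is 2 - 0 - 5 - 1 at 13 s.

13 s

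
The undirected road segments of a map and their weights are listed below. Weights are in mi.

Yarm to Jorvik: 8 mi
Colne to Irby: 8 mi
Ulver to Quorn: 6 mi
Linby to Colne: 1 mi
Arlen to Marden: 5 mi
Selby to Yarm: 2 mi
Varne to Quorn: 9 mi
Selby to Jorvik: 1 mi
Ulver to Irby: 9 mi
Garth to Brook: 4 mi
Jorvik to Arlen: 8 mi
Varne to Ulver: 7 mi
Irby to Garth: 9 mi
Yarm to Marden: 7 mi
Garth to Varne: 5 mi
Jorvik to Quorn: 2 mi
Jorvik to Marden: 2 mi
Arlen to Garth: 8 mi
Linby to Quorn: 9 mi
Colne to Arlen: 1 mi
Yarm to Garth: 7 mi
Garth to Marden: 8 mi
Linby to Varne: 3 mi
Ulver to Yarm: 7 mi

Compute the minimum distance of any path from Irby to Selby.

Shortest distances from Irby:
Irby: 0
Colne: 8  (via Irby)
Linby: 9  (via Colne)
Arlen: 9  (via Colne)
Ulver: 9  (via Irby)
Garth: 9  (via Irby)
Varne: 12  (via Linby)
Brook: 13  (via Garth)
Marden: 14  (via Arlen)
Quorn: 15  (via Ulver)
Jorvik: 16  (via Marden)
Yarm: 16  (via Ulver)
Selby: 17  (via Jorvik)
Shortest route: Irby → Colne → Arlen → Marden → Jorvik → Selby = 17 mi.

17 mi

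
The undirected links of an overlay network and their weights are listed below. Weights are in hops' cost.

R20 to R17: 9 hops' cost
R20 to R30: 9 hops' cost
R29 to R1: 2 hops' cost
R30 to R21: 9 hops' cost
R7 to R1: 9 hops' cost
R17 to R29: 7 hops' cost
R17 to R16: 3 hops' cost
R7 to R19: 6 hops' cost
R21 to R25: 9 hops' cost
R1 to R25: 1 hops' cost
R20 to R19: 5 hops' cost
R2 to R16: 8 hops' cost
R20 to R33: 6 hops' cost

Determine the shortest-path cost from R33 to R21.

Settle nodes by increasing distance from R33:
R33: 0
R20: 6  (via R33)
R19: 11  (via R20)
R30: 15  (via R20)
R17: 15  (via R20)
R7: 17  (via R19)
R16: 18  (via R17)
R29: 22  (via R17)
R21: 24  (via R30)
Shortest route: R33 → R20 → R30 → R21 = 24 hops' cost.

24 hops' cost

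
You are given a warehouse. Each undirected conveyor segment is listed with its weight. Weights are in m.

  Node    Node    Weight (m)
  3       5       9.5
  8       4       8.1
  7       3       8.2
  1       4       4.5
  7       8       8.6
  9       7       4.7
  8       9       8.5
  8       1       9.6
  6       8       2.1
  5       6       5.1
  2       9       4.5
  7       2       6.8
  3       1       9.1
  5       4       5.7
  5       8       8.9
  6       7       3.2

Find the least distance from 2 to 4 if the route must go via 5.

Best 2 to 5: 2 → 7 → 6 → 5 costing 15.1
Shortest 5→4: 5 → 4 = 5.7
Total via 5: 15.1 + 5.7 = 20.8 m.

20.8 m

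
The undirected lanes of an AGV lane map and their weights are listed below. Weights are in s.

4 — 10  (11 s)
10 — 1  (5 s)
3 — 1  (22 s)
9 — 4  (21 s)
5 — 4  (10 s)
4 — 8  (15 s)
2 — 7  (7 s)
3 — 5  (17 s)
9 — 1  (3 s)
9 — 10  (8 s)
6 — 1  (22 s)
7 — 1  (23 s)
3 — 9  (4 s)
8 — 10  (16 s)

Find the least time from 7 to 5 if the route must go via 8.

69 s

Shortest 7→8: 7–1–10–8 = 44
Shortest 8→5: 8–4–5 = 25
Total via 8: 44 + 25 = 69 s.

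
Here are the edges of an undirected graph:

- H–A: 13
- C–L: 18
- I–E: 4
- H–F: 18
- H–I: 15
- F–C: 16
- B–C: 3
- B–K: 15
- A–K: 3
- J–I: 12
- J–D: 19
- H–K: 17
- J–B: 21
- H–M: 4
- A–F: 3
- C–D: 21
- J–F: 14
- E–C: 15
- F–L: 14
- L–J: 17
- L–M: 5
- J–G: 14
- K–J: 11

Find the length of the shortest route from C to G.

38

Running Dijkstra from C:
C: 0
B: 3  (via C)
E: 15  (via C)
F: 16  (via C)
K: 18  (via B)
L: 18  (via C)
A: 19  (via F)
I: 19  (via E)
D: 21  (via C)
M: 23  (via L)
J: 24  (via B)
H: 27  (via M)
G: 38  (via J)
Shortest route: C–B–J–G = 38.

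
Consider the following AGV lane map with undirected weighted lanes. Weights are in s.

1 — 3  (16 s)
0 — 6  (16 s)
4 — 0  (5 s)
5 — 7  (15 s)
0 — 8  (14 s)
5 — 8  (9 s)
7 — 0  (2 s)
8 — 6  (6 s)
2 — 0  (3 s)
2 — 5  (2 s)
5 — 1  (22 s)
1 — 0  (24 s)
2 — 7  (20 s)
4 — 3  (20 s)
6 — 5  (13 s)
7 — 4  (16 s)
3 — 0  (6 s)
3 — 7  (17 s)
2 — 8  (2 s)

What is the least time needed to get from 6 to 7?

13 s

Candidate routes:
6 → 5 → 2 → 0 → 7: 13+2+3+2 = 20
6 → 8 → 2 → 0 → 7: 6+2+3+2 = 13
6 → 8 → 5 → 2 → 0 → 7: 6+9+2+3+2 = 22
6 → 0 → 7: 16+2 = 18
The minimum is 13 s via 6 → 8 → 2 → 0 → 7.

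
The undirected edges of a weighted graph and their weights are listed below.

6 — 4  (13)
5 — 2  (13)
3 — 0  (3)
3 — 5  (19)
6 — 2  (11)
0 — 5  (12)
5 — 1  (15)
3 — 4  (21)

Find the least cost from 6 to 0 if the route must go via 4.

Best 6 to 4: 6 → 4 costing 13
Shortest 4→0: 4 → 3 → 0 = 24
Total via 4: 13 + 24 = 37.

37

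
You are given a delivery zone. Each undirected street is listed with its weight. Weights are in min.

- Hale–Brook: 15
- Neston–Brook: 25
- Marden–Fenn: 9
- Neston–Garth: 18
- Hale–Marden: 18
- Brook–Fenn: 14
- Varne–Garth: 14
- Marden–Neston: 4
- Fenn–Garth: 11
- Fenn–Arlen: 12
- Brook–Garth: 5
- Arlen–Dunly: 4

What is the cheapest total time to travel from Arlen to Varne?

Settle nodes by increasing distance from Arlen:
Arlen: 0
Dunly: 4  (via Arlen)
Fenn: 12  (via Arlen)
Marden: 21  (via Fenn)
Garth: 23  (via Fenn)
Neston: 25  (via Marden)
Brook: 26  (via Fenn)
Varne: 37  (via Garth)
Shortest route: Arlen–Fenn–Garth–Varne = 37 min.

37 min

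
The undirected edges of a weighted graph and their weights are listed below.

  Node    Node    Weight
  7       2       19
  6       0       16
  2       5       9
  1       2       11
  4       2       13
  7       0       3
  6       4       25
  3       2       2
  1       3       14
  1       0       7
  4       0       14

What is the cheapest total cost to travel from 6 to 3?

Running Dijkstra from 6:
6: 0
0: 16  (via 6)
7: 19  (via 0)
1: 23  (via 0)
4: 25  (via 6)
2: 34  (via 1)
3: 36  (via 2)
Shortest route: 6–0–1–2–3 = 36.

36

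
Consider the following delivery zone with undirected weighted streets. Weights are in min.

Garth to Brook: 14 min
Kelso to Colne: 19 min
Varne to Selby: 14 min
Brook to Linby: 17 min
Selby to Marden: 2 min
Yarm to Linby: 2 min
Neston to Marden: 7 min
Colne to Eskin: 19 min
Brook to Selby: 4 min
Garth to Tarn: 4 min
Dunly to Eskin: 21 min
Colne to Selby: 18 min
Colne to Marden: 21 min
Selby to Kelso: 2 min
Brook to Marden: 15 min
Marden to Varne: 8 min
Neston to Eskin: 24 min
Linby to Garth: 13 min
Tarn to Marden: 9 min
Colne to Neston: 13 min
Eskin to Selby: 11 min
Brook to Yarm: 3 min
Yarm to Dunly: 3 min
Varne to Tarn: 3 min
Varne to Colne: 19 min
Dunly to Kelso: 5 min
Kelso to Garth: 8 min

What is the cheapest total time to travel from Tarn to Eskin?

Running Dijkstra from Tarn:
Tarn: 0
Varne: 3  (via Tarn)
Garth: 4  (via Tarn)
Marden: 9  (via Tarn)
Selby: 11  (via Marden)
Kelso: 12  (via Garth)
Brook: 15  (via Selby)
Neston: 16  (via Marden)
Linby: 17  (via Garth)
Dunly: 17  (via Kelso)
Yarm: 18  (via Brook)
Colne: 22  (via Varne)
Eskin: 22  (via Selby)
Shortest route: Tarn → Marden → Selby → Eskin = 22 min.

22 min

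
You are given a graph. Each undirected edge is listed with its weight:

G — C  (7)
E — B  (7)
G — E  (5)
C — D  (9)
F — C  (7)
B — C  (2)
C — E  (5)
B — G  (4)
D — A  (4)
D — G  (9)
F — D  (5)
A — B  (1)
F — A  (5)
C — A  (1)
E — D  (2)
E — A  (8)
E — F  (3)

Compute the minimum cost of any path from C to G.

Running Dijkstra from C:
C: 0
A: 1  (via C)
B: 2  (via C)
D: 5  (via A)
E: 5  (via C)
F: 6  (via A)
G: 6  (via B)
Shortest route: C–B–G = 6.

6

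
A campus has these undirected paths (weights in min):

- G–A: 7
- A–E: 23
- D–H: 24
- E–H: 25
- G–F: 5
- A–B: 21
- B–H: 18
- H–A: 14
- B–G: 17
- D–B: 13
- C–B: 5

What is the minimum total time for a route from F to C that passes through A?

Shortest F→A: F–G–A = 12
Best A to C: A–B–C costing 26
Total via A: 12 + 26 = 38 min.

38 min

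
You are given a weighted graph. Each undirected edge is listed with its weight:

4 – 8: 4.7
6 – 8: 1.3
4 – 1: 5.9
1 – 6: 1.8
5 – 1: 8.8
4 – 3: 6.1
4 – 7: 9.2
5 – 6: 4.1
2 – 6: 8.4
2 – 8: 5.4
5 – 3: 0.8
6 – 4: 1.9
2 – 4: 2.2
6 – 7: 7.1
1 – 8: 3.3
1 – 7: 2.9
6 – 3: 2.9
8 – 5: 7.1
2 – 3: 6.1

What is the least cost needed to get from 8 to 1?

Candidate routes:
8 → 6 → 1: 1.3+1.8 = 3.1
8 → 1: 3.3 = 3.3
The minimum is 3.1 via 8 → 6 → 1.

3.1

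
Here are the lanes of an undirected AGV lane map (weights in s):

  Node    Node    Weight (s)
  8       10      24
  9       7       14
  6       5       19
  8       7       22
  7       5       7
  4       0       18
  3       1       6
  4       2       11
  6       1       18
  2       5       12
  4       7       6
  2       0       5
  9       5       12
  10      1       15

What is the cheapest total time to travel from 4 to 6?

32 s

Enumerating some paths:
4 - 2 - 5 - 6: 11+12+19 = 42
4 - 7 - 5 - 6: 6+7+19 = 32
4 - 0 - 2 - 5 - 6: 18+5+12+19 = 54
4 - 7 - 9 - 5 - 6: 6+14+12+19 = 51
The minimum is 32 s via 4 - 7 - 5 - 6.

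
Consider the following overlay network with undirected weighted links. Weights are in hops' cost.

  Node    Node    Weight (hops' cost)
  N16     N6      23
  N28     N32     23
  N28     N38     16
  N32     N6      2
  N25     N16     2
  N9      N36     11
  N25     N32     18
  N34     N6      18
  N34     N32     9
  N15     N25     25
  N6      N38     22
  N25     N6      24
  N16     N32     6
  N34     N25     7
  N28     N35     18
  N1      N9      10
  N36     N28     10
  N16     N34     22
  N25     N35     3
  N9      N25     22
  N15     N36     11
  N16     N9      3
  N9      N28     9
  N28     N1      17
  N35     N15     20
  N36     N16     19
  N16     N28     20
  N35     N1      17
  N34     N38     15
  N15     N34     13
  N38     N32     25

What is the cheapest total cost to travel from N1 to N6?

Compare a few routes:
N1 → N9 → N16 → N32 → N6: 10+3+6+2 = 21
N1 → N35 → N25 → N16 → N32 → N6: 17+3+2+6+2 = 30
N1 → N9 → N16 → N25 → N34 → N32 → N6: 10+3+2+7+9+2 = 33
Cheapest is N1 → N9 → N16 → N32 → N6 at 21 hops' cost.

21 hops' cost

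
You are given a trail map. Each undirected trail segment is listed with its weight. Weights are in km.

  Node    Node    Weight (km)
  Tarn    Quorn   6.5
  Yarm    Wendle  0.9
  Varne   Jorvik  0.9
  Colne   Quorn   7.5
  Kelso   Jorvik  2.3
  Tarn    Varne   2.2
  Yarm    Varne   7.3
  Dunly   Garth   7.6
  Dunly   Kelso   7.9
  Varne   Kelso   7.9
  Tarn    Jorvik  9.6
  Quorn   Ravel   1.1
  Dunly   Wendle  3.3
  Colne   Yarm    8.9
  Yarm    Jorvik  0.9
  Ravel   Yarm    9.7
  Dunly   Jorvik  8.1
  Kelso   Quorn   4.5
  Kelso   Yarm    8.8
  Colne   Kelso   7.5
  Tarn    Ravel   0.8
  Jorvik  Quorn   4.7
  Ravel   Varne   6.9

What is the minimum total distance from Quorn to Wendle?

Compare a few routes:
Quorn - Ravel - Tarn - Varne - Jorvik - Yarm - Wendle: 1.1+0.8+2.2+0.9+0.9+0.9 = 6.8
Quorn - Jorvik - Yarm - Wendle: 4.7+0.9+0.9 = 6.5
The minimum is 6.5 km via Quorn - Jorvik - Yarm - Wendle.

6.5 km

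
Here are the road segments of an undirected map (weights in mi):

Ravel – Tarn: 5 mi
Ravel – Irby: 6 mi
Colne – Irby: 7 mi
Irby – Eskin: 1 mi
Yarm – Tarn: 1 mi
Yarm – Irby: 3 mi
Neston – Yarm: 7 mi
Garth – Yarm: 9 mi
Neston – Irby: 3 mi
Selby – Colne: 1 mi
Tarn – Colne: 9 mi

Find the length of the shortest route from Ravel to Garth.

15 mi

Shortest distances from Ravel:
Ravel: 0
Tarn: 5  (via Ravel)
Irby: 6  (via Ravel)
Yarm: 6  (via Tarn)
Eskin: 7  (via Irby)
Neston: 9  (via Irby)
Colne: 13  (via Irby)
Selby: 14  (via Colne)
Garth: 15  (via Yarm)
Shortest route: Ravel → Tarn → Yarm → Garth = 15 mi.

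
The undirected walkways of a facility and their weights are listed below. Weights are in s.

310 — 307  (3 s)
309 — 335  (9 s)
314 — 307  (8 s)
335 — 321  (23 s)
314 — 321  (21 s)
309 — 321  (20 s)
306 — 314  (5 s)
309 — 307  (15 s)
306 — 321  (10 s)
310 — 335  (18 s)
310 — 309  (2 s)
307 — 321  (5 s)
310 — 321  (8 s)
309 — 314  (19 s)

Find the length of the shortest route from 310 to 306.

Compare a few routes:
310 → 307 → 314 → 306: 3+8+5 = 16
310 → 307 → 321 → 306: 3+5+10 = 18
The minimum is 16 s via 310 → 307 → 314 → 306.

16 s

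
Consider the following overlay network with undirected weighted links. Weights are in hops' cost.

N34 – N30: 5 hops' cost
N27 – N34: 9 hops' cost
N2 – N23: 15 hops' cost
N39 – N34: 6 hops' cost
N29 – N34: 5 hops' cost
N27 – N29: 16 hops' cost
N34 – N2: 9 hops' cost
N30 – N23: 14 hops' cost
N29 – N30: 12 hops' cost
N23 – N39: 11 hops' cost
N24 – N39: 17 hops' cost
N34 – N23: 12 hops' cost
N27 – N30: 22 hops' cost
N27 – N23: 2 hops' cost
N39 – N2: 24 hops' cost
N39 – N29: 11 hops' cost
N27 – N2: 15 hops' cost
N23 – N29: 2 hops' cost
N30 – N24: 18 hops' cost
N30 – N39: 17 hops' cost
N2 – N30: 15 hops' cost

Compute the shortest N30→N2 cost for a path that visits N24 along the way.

Shortest N30→N24: N30 → N24 = 18
Shortest N24→N2: N24 → N39 → N34 → N2 = 32
Total via N24: 18 + 32 = 50 hops' cost.

50 hops' cost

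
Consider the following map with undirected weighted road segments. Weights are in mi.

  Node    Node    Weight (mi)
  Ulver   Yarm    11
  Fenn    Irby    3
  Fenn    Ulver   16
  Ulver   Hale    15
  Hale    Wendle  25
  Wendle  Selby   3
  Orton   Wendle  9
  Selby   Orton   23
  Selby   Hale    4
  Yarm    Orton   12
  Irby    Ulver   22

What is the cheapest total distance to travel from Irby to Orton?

42 mi

Enumerating some paths:
Irby → Fenn → Ulver → Hale → Selby → Wendle → Orton: 3+16+15+4+3+9 = 50
Irby → Ulver → Yarm → Orton: 22+11+12 = 45
Irby → Fenn → Ulver → Yarm → Orton: 3+16+11+12 = 42
The minimum is 42 mi via Irby → Fenn → Ulver → Yarm → Orton.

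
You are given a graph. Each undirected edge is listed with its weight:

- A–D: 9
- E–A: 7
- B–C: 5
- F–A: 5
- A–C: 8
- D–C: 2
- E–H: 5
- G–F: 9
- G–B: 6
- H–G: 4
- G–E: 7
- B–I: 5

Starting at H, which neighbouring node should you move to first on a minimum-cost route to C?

G

Candidate routes:
H → G → B → C: 4+6+5 = 15
H → E → A → C: 5+7+8 = 20
H → E → G → B → C: 5+7+6+5 = 23
The minimum is 15 via H → G → B → C.
So from H the first move is to G.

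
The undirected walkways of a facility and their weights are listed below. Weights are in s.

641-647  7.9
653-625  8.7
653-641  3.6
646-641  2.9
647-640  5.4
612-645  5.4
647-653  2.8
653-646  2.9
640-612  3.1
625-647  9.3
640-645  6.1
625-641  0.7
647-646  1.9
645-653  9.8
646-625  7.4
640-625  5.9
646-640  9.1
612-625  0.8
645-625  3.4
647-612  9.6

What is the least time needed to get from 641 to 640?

4.6 s

Candidate routes:
641 - 625 - 640: 0.7+5.9 = 6.6
641 - 625 - 612 - 640: 0.7+0.8+3.1 = 4.6
Cheapest is 641 - 625 - 612 - 640 at 4.6 s.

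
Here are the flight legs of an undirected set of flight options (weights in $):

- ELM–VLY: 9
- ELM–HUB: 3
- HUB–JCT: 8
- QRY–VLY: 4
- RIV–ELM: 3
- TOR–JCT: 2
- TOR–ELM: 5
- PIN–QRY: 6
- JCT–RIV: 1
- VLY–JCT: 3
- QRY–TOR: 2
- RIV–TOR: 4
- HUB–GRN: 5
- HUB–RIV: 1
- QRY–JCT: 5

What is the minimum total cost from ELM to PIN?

$13

Candidate routes:
ELM → TOR → QRY → PIN: 5+2+6 = 13
ELM → RIV → JCT → TOR → QRY → PIN: 3+1+2+2+6 = 14
Cheapest is ELM → TOR → QRY → PIN at $13.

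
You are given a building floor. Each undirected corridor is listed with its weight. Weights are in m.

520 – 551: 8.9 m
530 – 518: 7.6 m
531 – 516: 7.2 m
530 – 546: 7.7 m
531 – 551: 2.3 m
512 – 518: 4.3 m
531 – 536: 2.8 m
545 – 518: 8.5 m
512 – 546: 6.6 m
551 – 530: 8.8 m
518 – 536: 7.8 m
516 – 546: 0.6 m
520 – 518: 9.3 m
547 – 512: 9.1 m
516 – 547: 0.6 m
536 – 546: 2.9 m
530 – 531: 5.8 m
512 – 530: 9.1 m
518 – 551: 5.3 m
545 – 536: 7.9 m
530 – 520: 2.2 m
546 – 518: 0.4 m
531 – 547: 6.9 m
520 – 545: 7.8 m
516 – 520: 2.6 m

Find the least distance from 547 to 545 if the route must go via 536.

Shortest 547→536: 547–516–546–536 = 4.1
Best 536 to 545: 536–545 costing 7.9
Total via 536: 4.1 + 7.9 = 12 m.

12 m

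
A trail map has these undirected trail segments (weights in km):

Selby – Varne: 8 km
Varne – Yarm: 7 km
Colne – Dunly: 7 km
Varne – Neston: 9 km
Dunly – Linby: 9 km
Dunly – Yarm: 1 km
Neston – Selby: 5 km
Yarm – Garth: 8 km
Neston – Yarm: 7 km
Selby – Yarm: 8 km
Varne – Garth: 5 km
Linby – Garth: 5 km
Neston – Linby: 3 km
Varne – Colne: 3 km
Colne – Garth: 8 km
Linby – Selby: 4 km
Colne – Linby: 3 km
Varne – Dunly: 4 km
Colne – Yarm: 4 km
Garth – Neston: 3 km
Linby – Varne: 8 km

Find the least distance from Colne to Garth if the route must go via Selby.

Best Colne to Selby: Colne → Linby → Selby costing 7
Shortest Selby→Garth: Selby → Neston → Garth = 8
Total via Selby: 7 + 8 = 15 km.

15 km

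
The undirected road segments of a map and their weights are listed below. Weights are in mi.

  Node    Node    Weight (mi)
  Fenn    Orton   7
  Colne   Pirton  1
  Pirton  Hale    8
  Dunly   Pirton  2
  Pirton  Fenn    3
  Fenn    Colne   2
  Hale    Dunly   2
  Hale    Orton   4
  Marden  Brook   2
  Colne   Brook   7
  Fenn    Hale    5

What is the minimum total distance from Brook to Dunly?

10 mi

Shortest distances from Brook:
Brook: 0
Marden: 2  (via Brook)
Colne: 7  (via Brook)
Pirton: 8  (via Colne)
Fenn: 9  (via Colne)
Dunly: 10  (via Pirton)
Shortest route: Brook–Colne–Pirton–Dunly = 10 mi.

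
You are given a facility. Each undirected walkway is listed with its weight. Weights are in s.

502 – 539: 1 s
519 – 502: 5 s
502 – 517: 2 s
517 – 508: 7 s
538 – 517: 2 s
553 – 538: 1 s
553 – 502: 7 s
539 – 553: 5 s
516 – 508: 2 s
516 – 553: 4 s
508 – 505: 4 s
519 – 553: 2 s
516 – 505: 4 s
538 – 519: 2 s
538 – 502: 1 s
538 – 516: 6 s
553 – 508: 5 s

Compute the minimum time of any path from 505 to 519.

10 s

Shortest distances from 505:
505: 0
508: 4  (via 505)
516: 4  (via 505)
553: 8  (via 516)
538: 9  (via 553)
519: 10  (via 553)
Shortest route: 505–516–553–519 = 10 s.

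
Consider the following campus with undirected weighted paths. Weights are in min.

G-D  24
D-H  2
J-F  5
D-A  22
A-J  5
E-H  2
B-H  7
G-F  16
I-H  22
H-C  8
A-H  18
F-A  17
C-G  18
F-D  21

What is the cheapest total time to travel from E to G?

28 min

Shortest distances from E:
E: 0
H: 2  (via E)
D: 4  (via H)
B: 9  (via H)
C: 10  (via H)
A: 20  (via H)
I: 24  (via H)
F: 25  (via D)
J: 25  (via A)
G: 28  (via D)
Shortest route: E–H–D–G = 28 min.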